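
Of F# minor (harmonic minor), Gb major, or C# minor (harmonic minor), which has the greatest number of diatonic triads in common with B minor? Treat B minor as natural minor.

Triads of B minor (natural minor): Bm (i), C#dim (ii°), D (III), Em (iv), F#m (v), G (VI), A (VII).
F# minor (harmonic minor) shares 3: Bm, D, F#m.
Gb major shares 0: none.
C# minor (harmonic minor) shares 2: F#m, A.
The most common triads (3) are shared with F# minor.

F# minor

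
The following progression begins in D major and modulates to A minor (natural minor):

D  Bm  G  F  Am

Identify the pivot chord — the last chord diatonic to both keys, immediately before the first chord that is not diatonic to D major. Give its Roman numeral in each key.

Chords diatonic to D major: D, Em, F#m, G, A, Bm, C#dim.
Reading the progression, the first chord not in that set is F, so the modulation leaves D major there.
The chord immediately before F is G, which is diatonic to both keys: IV in D major and VII in A minor.

G — IV in D major, VII in A minor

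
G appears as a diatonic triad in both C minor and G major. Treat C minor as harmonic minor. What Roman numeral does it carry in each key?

V in C minor; I in G major

The scale of C minor (harmonic minor) is C D E♭ F G A♭ B; G is degree 5, and the triad built there (G-B-D) is major, so it is V.
The scale of G major is G A B C D E F♯; G is degree 1, and the triad built there (G-B-D) is major, so it is I.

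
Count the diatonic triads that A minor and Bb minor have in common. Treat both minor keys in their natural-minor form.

Diatonic triads of A minor (natural minor): Am (i), Bdim (ii°), C (III), Dm (iv), Em (v), F (VI), G (VII).
Diatonic triads of Bb minor (natural minor): Bbm (i), Cdim (ii°), Db (III), Ebm (iv), Fm (v), Gb (VI), Ab (VII).
No triad has the same root and quality in both keys.

0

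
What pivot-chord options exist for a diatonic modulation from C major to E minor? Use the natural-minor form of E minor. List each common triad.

Triads in C major: C (I), Dm (ii), Em (iii), F (IV), G (V), Am (vi), Bdim (vii°).
Triads in E minor (natural minor): Em (i), F♯dim (ii°), G (III), Am (iv), Bm (v), C (VI), D (VII).
Shared triads with their functions: C (I in C major, VI in E minor); Em (iii in C major, i in E minor); G (V in C major, III in E minor); Am (vi in C major, iv in E minor).

C, Em, G, Am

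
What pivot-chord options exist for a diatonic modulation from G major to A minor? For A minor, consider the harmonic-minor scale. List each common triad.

Am

Triads in G major: G major (I), A minor (ii), B minor (iii), C major (IV), D major (V), E minor (vi), F# diminished (vii°).
Triads in A minor (harmonic minor): A minor (i), B diminished (ii°), C augmented (III+), D minor (iv), E major (V), F major (VI), G# diminished (vii°).
Shared triads with their functions: A minor (ii in G major, i in A minor).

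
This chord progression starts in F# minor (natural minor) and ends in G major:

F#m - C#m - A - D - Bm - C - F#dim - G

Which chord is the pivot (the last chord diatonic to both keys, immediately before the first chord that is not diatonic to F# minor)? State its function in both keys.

Chords diatonic to F# minor: F#m, G#dim, A, Bm, C#m, D, E.
Reading the progression, the first chord not in that set is C, so the modulation leaves F# minor there.
The chord immediately before C is Bm, which is diatonic to both keys: iv in F# minor and iii in G major.

Bm — iv in F# minor, iii in G major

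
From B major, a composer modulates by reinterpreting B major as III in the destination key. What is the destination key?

The numeral III denotes a major triad on scale degree 3. With B on degree 3, the tonic of the new key is G#.
Degree 3 carries a major triad in natural-minor keys, so the destination is G# minor.
Check: the diatonic triads of G# minor (natural minor) are G#m (i), A#dim (ii°), B (III), C#m (iv), D#m (v), E (VI), F# (VII) — B major is indeed III.

G# minor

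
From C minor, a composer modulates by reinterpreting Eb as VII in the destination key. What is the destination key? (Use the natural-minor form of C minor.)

F minor

The numeral VII denotes a major triad on scale degree 7. With Eb on degree 7, the tonic of the new key is F.
Degree 7 carries a major triad in natural-minor keys, so the destination is F minor.
Check: the diatonic triads of F minor (natural minor) are Fm (i), Gdim (ii°), Ab (III), Bbm (iv), Cm (v), Db (VI), Eb (VII) — Eb is indeed VII.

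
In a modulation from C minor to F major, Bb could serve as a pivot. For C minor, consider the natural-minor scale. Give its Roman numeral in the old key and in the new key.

The scale of C minor (natural minor) is C D Eb F G Ab Bb; Bb is degree 7, and the triad built there (Bb-D-F) is major, so it is VII.
The scale of F major is F G A Bb C D E; Bb is degree 4, and the triad built there (Bb-D-F) is major, so it is IV.

VII in C minor; IV in F major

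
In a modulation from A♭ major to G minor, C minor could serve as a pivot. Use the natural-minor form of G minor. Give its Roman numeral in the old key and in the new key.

iii in A♭ major; iv in G minor

The scale of A♭ major is A♭ B♭ C D♭ E♭ F G; C is degree 3, and the triad built there (C-E♭-G) is minor, so it is iii.
The scale of G minor (natural minor) is G A B♭ C D E♭ F; C is degree 4, and the triad built there (C-E♭-G) is minor, so it is iv.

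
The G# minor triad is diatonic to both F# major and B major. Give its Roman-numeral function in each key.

The scale of F# major is F# G# A# B C# D# E#; G# is degree 2, and the triad built there (G#-B-D#) is minor, so it is ii.
The scale of B major is B C# D# E F# G# A#; G# is degree 6, and the triad built there (G#-B-D#) is minor, so it is vi.

ii in F# major; vi in B major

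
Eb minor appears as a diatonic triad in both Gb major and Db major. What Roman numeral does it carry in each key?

The scale of Gb major is Gb Ab Bb Cb Db Eb F; Eb is degree 6, and the triad built there (Eb-Gb-Bb) is minor, so it is vi.
The scale of Db major is Db Eb F Gb Ab Bb C; Eb is degree 2, and the triad built there (Eb-Gb-Bb) is minor, so it is ii.

vi in Gb major; ii in Db major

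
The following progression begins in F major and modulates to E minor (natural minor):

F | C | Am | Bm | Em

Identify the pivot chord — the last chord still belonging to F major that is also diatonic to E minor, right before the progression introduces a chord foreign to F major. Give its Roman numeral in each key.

Chords diatonic to F major: F, Gm, Am, Bb, C, Dm, Edim.
Reading the progression, the first chord not in that set is Bm, so the modulation leaves F major there.
The chord immediately before Bm is Am, which is diatonic to both keys: iii in F major and iv in E minor.

Am — iii in F major, iv in E minor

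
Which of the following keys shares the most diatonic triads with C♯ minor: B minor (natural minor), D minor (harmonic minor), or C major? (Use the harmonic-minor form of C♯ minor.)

B minor

Triads of C♯ minor (harmonic minor): C♯m (i), D♯dim (ii°), Eaug (III+), F♯m (iv), G♯ (V), A (VI), B♯dim (vii°).
B minor (natural minor) shares 2: F♯m, A.
D minor (harmonic minor) shares 1: A.
C major shares 0: none.
The most common triads (2) are shared with B minor.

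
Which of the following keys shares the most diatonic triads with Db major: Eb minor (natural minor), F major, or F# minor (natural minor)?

Triads of Db major: Db major (I), Eb minor (ii), F minor (iii), Gb major (IV), Ab major (V), Bb minor (vi), C diminished (vii°).
Eb minor (natural minor) shares 4: Db, Ebm, Gb, Bbm.
F major shares 0: none.
F# minor (natural minor) shares 0: none.
The most common triads (4) are shared with Eb minor.

Eb minor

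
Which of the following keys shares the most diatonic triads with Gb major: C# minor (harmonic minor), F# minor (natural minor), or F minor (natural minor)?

Triads of Gb major: Gb major (I), Ab minor (ii), Bb minor (iii), Cb major (IV), Db major (V), Eb minor (vi), F diminished (vii°).
C# minor (harmonic minor) shares 0: none.
F# minor (natural minor) shares 0: none.
F minor (natural minor) shares 2: Bbm, Db.
The most common triads (2) are shared with F minor.

F minor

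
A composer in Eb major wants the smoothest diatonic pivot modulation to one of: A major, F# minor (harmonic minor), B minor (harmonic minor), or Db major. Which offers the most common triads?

Db major

Triads of Eb major: Eb major (I), F minor (ii), G minor (iii), Ab major (IV), Bb major (V), C minor (vi), D diminished (vii°).
A major shares 0: none.
F# minor (harmonic minor) shares 0: none.
B minor (harmonic minor) shares 0: none.
Db major shares 2: Fm, Ab.
The most common triads (2) are shared with Db major.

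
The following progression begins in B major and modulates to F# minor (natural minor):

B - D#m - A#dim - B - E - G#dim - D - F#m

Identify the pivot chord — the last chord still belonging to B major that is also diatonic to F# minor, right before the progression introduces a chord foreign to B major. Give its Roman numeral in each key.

E — IV in B major, VII in F# minor

Chords diatonic to B major: B, C#m, D#m, E, F#, G#m, A#dim.
Reading the progression, the first chord not in that set is G#dim, so the modulation leaves B major there.
The chord immediately before G#dim is E, which is diatonic to both keys: IV in B major and VII in F# minor.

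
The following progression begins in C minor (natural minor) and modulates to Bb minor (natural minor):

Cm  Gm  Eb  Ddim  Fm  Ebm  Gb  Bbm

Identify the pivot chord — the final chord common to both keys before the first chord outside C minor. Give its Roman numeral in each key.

Chords diatonic to C minor: Cm, Ddim, Eb, Fm, Gm, Ab, Bb.
Reading the progression, the first chord not in that set is Ebm, so the modulation leaves C minor there.
The chord immediately before Ebm is Fm, which is diatonic to both keys: iv in C minor and v in Bb minor.

Fm — iv in C minor, v in Bb minor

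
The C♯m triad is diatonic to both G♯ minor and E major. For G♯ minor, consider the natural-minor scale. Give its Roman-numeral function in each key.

iv in G♯ minor; vi in E major

The scale of G♯ minor (natural minor) is G♯ A♯ B C♯ D♯ E F♯; C♯ is degree 4, and the triad built there (C♯-E-G♯) is minor, so it is iv.
The scale of E major is E F♯ G♯ A B C♯ D♯; C♯ is degree 6, and the triad built there (C♯-E-G♯) is minor, so it is vi.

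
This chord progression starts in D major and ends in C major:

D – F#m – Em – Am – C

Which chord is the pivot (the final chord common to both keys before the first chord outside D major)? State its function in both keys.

Chords diatonic to D major: D, Em, F#m, G, A, Bm, C#dim.
Reading the progression, the first chord not in that set is Am, so the modulation leaves D major there.
The chord immediately before Am is Em, which is diatonic to both keys: ii in D major and iii in C major.

Em — ii in D major, iii in C major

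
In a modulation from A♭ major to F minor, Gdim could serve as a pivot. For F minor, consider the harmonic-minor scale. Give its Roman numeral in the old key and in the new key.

The scale of A♭ major is A♭ B♭ C D♭ E♭ F G; G is degree 7, and the triad built there (G-B♭-D♭) is diminished, so it is vii°.
The scale of F minor (harmonic minor) is F G A♭ B♭ C D♭ E; G is degree 2, and the triad built there (G-B♭-D♭) is diminished, so it is ii°.

vii° in A♭ major; ii° in F minor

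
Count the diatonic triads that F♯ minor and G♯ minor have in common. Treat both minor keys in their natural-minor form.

Diatonic triads of F♯ minor (natural minor): F♯ minor (i), G♯ diminished (ii°), A major (III), B minor (iv), C♯ minor (v), D major (VI), E major (VII).
Diatonic triads of G♯ minor (natural minor): G♯ minor (i), A♯ diminished (ii°), B major (III), C♯ minor (iv), D♯ minor (v), E major (VI), F♯ major (VII).
Matching root and quality in both lists: C♯ minor, E major.
That gives 2 common triads.

2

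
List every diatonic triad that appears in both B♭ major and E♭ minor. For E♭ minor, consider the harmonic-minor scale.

Triads in B♭ major: B♭ (I), Cm (ii), Dm (iii), E♭ (IV), F (V), Gm (vi), Adim (vii°).
Triads in E♭ minor (harmonic minor): E♭m (i), Fdim (ii°), G♭aug (III+), A♭m (iv), B♭ (V), C♭ (VI), Ddim (vii°).
Shared triads with their functions: B♭ (I in B♭ major, V in E♭ minor).

B♭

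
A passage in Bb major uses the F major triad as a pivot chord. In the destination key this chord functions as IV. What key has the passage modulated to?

The numeral IV denotes a major triad on scale degree 4. With F on degree 4, the tonic of the new key is C.
Degree 4 carries a major triad in major keys, so the destination is C major.
Check: the diatonic triads of C major are C (I), Dm (ii), Em (iii), F (IV), G (V), Am (vi), Bdim (vii°) — F major is indeed IV.

C major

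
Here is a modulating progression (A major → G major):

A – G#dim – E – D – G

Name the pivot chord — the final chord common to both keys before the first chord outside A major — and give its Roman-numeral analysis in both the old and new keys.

D — IV in A major, V in G major

Chords diatonic to A major: A, Bm, C#m, D, E, F#m, G#dim.
Reading the progression, the first chord not in that set is G, so the modulation leaves A major there.
The chord immediately before G is D, which is diatonic to both keys: IV in A major and V in G major.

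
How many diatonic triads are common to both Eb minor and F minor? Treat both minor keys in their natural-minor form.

Diatonic triads of Eb minor (natural minor): Eb minor (i), F diminished (ii°), Gb major (III), Ab minor (iv), Bb minor (v), Cb major (VI), Db major (VII).
Diatonic triads of F minor (natural minor): F minor (i), G diminished (ii°), Ab major (III), Bb minor (iv), C minor (v), Db major (VI), Eb major (VII).
Matching root and quality in both lists: Bb minor, Db major.
That gives 2 common triads.

2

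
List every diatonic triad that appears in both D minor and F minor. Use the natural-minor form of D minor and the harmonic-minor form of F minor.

Triads in D minor (natural minor): D minor (i), E diminished (ii°), F major (III), G minor (iv), A minor (v), B♭ major (VI), C major (VII).
Triads in F minor (harmonic minor): F minor (i), G diminished (ii°), A♭ augmented (III+), B♭ minor (iv), C major (V), D♭ major (VI), E diminished (vii°).
Shared triads with their functions: E diminished (ii° in D minor, vii° in F minor); C major (VII in D minor, V in F minor).

Edim, C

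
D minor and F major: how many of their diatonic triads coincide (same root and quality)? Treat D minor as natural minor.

Diatonic triads of D minor (natural minor): Dm (i), Edim (ii°), F (III), Gm (iv), Am (v), Bb (VI), C (VII).
Diatonic triads of F major: F (I), Gm (ii), Am (iii), Bb (IV), C (V), Dm (vi), Edim (vii°).
Matching root and quality in both lists: Dm, Edim, F, Gm, Am, Bb, C.
That gives 7 common triads.

7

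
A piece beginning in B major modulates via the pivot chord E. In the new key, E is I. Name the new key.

E major

The numeral I denotes a major triad on scale degree 1. With E on degree 1, the tonic of the new key is E.
Degree 1 carries a major triad in major keys, so the destination is E major.
Check: the diatonic triads of E major are E (I), F♯m (ii), G♯m (iii), A (IV), B (V), C♯m (vi), D♯dim (vii°) — E is indeed I.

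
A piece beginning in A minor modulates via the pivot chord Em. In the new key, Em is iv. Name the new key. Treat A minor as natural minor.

B minor

The numeral iv denotes a minor triad on scale degree 4. With E on degree 4, the tonic of the new key is B.
Degree 4 carries a minor triad in minor keys, so the destination is B minor.
Check: the diatonic triads of B minor (natural minor) are Bm (i), C#dim (ii°), D (III), Em (iv), F#m (v), G (VI), A (VII) — Em is indeed iv.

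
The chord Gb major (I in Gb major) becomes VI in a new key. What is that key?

The numeral VI denotes a major triad on scale degree 6. With Gb on degree 6, the tonic of the new key is Bb.
Degree 6 carries a major triad in minor keys, so the destination is Bb minor.
Check: the diatonic triads of Bb minor (natural minor) are Bbm (i), Cdim (ii°), Db (III), Ebm (iv), Fm (v), Gb (VI), Ab (VII) — Gb major is indeed VI.

Bb minor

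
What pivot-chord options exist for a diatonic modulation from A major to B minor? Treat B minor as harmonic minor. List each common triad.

Bm

Triads in A major: A (I), Bm (ii), C#m (iii), D (IV), E (V), F#m (vi), G#dim (vii°).
Triads in B minor (harmonic minor): Bm (i), C#dim (ii°), Daug (III+), Em (iv), F# (V), G (VI), A#dim (vii°).
Shared triads with their functions: Bm (ii in A major, i in B minor).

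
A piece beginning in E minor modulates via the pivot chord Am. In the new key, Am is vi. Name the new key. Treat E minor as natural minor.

The numeral vi denotes a minor triad on scale degree 6. With A on degree 6, the tonic of the new key is C.
Degree 6 carries a minor triad in major keys, so the destination is C major.
Check: the diatonic triads of C major are C (I), Dm (ii), Em (iii), F (IV), G (V), Am (vi), Bdim (vii°) — Am is indeed vi.

C major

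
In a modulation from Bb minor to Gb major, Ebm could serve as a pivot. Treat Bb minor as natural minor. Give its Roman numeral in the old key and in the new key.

iv in Bb minor; vi in Gb major

The scale of Bb minor (natural minor) is Bb C Db Eb F Gb Ab; Eb is degree 4, and the triad built there (Eb-Gb-Bb) is minor, so it is iv.
The scale of Gb major is Gb Ab Bb Cb Db Eb F; Eb is degree 6, and the triad built there (Eb-Gb-Bb) is minor, so it is vi.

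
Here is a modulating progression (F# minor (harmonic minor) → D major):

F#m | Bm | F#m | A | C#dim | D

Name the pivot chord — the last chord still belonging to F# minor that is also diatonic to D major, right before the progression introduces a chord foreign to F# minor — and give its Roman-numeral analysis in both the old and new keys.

Chords diatonic to F# minor: F#m, G#dim, Aaug, Bm, C#, D, E#dim.
Reading the progression, the first chord not in that set is A, so the modulation leaves F# minor there.
The chord immediately before A is F#m, which is diatonic to both keys: i in F# minor and iii in D major.

F#m — i in F# minor, iii in D major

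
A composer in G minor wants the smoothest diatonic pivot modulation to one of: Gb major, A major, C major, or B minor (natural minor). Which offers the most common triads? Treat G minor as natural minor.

C major

Triads of G minor (natural minor): G minor (i), A diminished (ii°), Bb major (III), C minor (iv), D minor (v), Eb major (VI), F major (VII).
Gb major shares 0: none.
A major shares 0: none.
C major shares 2: Dm, F.
B minor (natural minor) shares 0: none.
The most common triads (2) are shared with C major.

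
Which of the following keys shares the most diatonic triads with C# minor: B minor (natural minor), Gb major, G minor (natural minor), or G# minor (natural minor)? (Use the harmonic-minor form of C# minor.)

Triads of C# minor (harmonic minor): C#m (i), D#dim (ii°), Eaug (III+), F#m (iv), G# (V), A (VI), B#dim (vii°).
B minor (natural minor) shares 2: F#m, A.
Gb major shares 0: none.
G minor (natural minor) shares 0: none.
G# minor (natural minor) shares 1: C#m.
The most common triads (2) are shared with B minor.

B minor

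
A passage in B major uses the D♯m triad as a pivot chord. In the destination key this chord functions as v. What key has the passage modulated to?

G♯ minor

The numeral v denotes a minor triad on scale degree 5. With D♯ on degree 5, the tonic of the new key is G♯.
Degree 5 carries a minor triad in natural-minor keys, so the destination is G♯ minor.
Check: the diatonic triads of G♯ minor (natural minor) are G♯m (i), A♯dim (ii°), B (III), C♯m (iv), D♯m (v), E (VI), F♯ (VII) — D♯m is indeed v.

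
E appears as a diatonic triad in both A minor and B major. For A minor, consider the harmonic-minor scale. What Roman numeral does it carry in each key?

V in A minor; IV in B major

The scale of A minor (harmonic minor) is A B C D E F G#; E is degree 5, and the triad built there (E-G#-B) is major, so it is V.
The scale of B major is B C# D# E F# G# A#; E is degree 4, and the triad built there (E-G#-B) is major, so it is IV.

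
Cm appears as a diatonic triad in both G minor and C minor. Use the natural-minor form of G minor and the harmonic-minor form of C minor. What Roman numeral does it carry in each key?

The scale of G minor (natural minor) is G A B♭ C D E♭ F; C is degree 4, and the triad built there (C-E♭-G) is minor, so it is iv.
The scale of C minor (harmonic minor) is C D E♭ F G A♭ B; C is degree 1, and the triad built there (C-E♭-G) is minor, so it is i.

iv in G minor; i in C minor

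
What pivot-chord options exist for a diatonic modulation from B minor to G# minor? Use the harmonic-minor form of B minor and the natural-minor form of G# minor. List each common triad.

F#, A#dim

Triads in B minor (harmonic minor): B minor (i), C# diminished (ii°), D augmented (III+), E minor (iv), F# major (V), G major (VI), A# diminished (vii°).
Triads in G# minor (natural minor): G# minor (i), A# diminished (ii°), B major (III), C# minor (iv), D# minor (v), E major (VI), F# major (VII).
Shared triads with their functions: F# major (V in B minor, VII in G# minor); A# diminished (vii° in B minor, ii° in G# minor).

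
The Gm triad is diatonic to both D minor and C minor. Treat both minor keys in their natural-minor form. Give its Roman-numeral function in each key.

iv in D minor; v in C minor

The scale of D minor (natural minor) is D E F G A Bb C; G is degree 4, and the triad built there (G-Bb-D) is minor, so it is iv.
The scale of C minor (natural minor) is C D Eb F G Ab Bb; G is degree 5, and the triad built there (G-Bb-D) is minor, so it is v.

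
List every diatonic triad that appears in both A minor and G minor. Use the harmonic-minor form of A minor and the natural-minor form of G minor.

Triads in A minor (harmonic minor): A minor (i), B diminished (ii°), C augmented (III+), D minor (iv), E major (V), F major (VI), G# diminished (vii°).
Triads in G minor (natural minor): G minor (i), A diminished (ii°), Bb major (III), C minor (iv), D minor (v), Eb major (VI), F major (VII).
Shared triads with their functions: D minor (iv in A minor, v in G minor); F major (VI in A minor, VII in G minor).

Dm, F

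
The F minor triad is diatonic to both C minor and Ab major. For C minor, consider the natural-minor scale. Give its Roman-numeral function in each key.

iv in C minor; vi in Ab major

The scale of C minor (natural minor) is C D Eb F G Ab Bb; F is degree 4, and the triad built there (F-Ab-C) is minor, so it is iv.
The scale of Ab major is Ab Bb C Db Eb F G; F is degree 6, and the triad built there (F-Ab-C) is minor, so it is vi.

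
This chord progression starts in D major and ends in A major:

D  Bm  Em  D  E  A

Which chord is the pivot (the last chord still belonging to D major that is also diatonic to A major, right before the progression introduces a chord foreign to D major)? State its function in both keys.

Chords diatonic to D major: D, Em, F#m, G, A, Bm, C#dim.
Reading the progression, the first chord not in that set is E, so the modulation leaves D major there.
The chord immediately before E is D, which is diatonic to both keys: I in D major and IV in A major.

D — I in D major, IV in A major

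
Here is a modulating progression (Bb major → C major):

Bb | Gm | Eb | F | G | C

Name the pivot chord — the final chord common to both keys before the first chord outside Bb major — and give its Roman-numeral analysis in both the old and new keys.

F — V in Bb major, IV in C major

Chords diatonic to Bb major: Bb, Cm, Dm, Eb, F, Gm, Adim.
Reading the progression, the first chord not in that set is G, so the modulation leaves Bb major there.
The chord immediately before G is F, which is diatonic to both keys: V in Bb major and IV in C major.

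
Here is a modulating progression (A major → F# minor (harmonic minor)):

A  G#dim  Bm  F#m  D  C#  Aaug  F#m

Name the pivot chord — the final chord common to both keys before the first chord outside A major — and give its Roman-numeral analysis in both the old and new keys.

D — IV in A major, VI in F# minor

Chords diatonic to A major: A, Bm, C#m, D, E, F#m, G#dim.
Reading the progression, the first chord not in that set is C#, so the modulation leaves A major there.
The chord immediately before C# is D, which is diatonic to both keys: IV in A major and VI in F# minor.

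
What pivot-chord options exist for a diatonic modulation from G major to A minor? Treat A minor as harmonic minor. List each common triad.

Am

Triads in G major: G (I), Am (ii), Bm (iii), C (IV), D (V), Em (vi), F♯dim (vii°).
Triads in A minor (harmonic minor): Am (i), Bdim (ii°), Caug (III+), Dm (iv), E (V), F (VI), G♯dim (vii°).
Shared triads with their functions: Am (ii in G major, i in A minor).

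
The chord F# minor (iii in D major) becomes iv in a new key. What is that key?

C# minor

The numeral iv denotes a minor triad on scale degree 4. With F# on degree 4, the tonic of the new key is C#.
Degree 4 carries a minor triad in minor keys, so the destination is C# minor.
Check: the diatonic triads of C# minor (natural minor) are C#m (i), D#dim (ii°), E (III), F#m (iv), G#m (v), A (VI), B (VII) — F# minor is indeed iv.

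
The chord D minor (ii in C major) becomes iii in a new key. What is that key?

Bb major

The numeral iii denotes a minor triad on scale degree 3. With D on degree 3, the tonic of the new key is Bb.
Degree 3 carries a minor triad in major keys, so the destination is Bb major.
Check: the diatonic triads of Bb major are Bb (I), Cm (ii), Dm (iii), Eb (IV), F (V), Gm (vi), Adim (vii°) — D minor is indeed iii.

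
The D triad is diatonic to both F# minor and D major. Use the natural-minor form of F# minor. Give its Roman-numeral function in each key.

The scale of F# minor (natural minor) is F# G# A B C# D E; D is degree 6, and the triad built there (D-F#-A) is major, so it is VI.
The scale of D major is D E F# G A B C#; D is degree 1, and the triad built there (D-F#-A) is major, so it is I.

VI in F# minor; I in D major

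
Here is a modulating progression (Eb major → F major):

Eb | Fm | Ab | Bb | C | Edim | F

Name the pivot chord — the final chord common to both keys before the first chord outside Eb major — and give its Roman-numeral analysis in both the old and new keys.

Bb — V in Eb major, IV in F major

Chords diatonic to Eb major: Eb, Fm, Gm, Ab, Bb, Cm, Ddim.
Reading the progression, the first chord not in that set is C, so the modulation leaves Eb major there.
The chord immediately before C is Bb, which is diatonic to both keys: V in Eb major and IV in F major.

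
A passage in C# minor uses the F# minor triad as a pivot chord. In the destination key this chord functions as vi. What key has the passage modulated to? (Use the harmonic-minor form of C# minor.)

The numeral vi denotes a minor triad on scale degree 6. With F# on degree 6, the tonic of the new key is A.
Degree 6 carries a minor triad in major keys, so the destination is A major.
Check: the diatonic triads of A major are A (I), Bm (ii), C#m (iii), D (IV), E (V), F#m (vi), G#dim (vii°) — F# minor is indeed vi.

A major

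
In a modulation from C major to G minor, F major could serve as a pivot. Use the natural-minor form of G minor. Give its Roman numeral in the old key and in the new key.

IV in C major; VII in G minor

The scale of C major is C D E F G A B; F is degree 4, and the triad built there (F-A-C) is major, so it is IV.
The scale of G minor (natural minor) is G A B♭ C D E♭ F; F is degree 7, and the triad built there (F-A-C) is major, so it is VII.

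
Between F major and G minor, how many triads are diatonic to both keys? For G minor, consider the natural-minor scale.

4

Diatonic triads of F major: F major (I), G minor (ii), A minor (iii), Bb major (IV), C major (V), D minor (vi), E diminished (vii°).
Diatonic triads of G minor (natural minor): G minor (i), A diminished (ii°), Bb major (III), C minor (iv), D minor (v), Eb major (VI), F major (VII).
Matching root and quality in both lists: F major, G minor, Bb major, D minor.
That gives 4 common triads.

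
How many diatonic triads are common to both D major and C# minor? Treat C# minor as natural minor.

2

Diatonic triads of D major: D (I), Em (ii), F#m (iii), G (IV), A (V), Bm (vi), C#dim (vii°).
Diatonic triads of C# minor (natural minor): C#m (i), D#dim (ii°), E (III), F#m (iv), G#m (v), A (VI), B (VII).
Matching root and quality in both lists: F#m, A.
That gives 2 common triads.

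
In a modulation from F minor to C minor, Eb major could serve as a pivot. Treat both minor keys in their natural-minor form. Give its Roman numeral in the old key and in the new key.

The scale of F minor (natural minor) is F G Ab Bb C Db Eb; Eb is degree 7, and the triad built there (Eb-G-Bb) is major, so it is VII.
The scale of C minor (natural minor) is C D Eb F G Ab Bb; Eb is degree 3, and the triad built there (Eb-G-Bb) is major, so it is III.

VII in F minor; III in C minor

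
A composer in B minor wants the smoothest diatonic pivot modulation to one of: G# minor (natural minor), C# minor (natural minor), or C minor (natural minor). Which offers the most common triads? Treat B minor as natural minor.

C# minor

Triads of B minor (natural minor): Bm (i), C#dim (ii°), D (III), Em (iv), F#m (v), G (VI), A (VII).
G# minor (natural minor) shares 0: none.
C# minor (natural minor) shares 2: F#m, A.
C minor (natural minor) shares 0: none.
The most common triads (2) are shared with C# minor.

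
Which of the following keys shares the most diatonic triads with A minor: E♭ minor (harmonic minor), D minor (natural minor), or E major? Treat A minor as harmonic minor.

Triads of A minor (harmonic minor): Am (i), Bdim (ii°), Caug (III+), Dm (iv), E (V), F (VI), G♯dim (vii°).
E♭ minor (harmonic minor) shares 0: none.
D minor (natural minor) shares 3: Am, Dm, F.
E major shares 1: E.
The most common triads (3) are shared with D minor.

D minor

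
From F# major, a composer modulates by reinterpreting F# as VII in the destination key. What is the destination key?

G# minor

The numeral VII denotes a major triad on scale degree 7. With F# on degree 7, the tonic of the new key is G#.
Degree 7 carries a major triad in natural-minor keys, so the destination is G# minor.
Check: the diatonic triads of G# minor (natural minor) are G#m (i), A#dim (ii°), B (III), C#m (iv), D#m (v), E (VI), F# (VII) — F# is indeed VII.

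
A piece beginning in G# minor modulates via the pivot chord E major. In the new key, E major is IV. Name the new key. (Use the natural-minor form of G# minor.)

B major

The numeral IV denotes a major triad on scale degree 4. With E on degree 4, the tonic of the new key is B.
Degree 4 carries a major triad in major keys, so the destination is B major.
Check: the diatonic triads of B major are B (I), C#m (ii), D#m (iii), E (IV), F# (V), G#m (vi), A#dim (vii°) — E major is indeed IV.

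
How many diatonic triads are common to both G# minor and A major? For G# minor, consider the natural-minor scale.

2

Diatonic triads of G# minor (natural minor): G#m (i), A#dim (ii°), B (III), C#m (iv), D#m (v), E (VI), F# (VII).
Diatonic triads of A major: A (I), Bm (ii), C#m (iii), D (IV), E (V), F#m (vi), G#dim (vii°).
Matching root and quality in both lists: C#m, E.
That gives 2 common triads.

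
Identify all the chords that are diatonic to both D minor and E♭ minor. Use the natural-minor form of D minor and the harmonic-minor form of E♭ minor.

Triads in D minor (natural minor): Dm (i), Edim (ii°), F (III), Gm (iv), Am (v), B♭ (VI), C (VII).
Triads in E♭ minor (harmonic minor): E♭m (i), Fdim (ii°), G♭aug (III+), A♭m (iv), B♭ (V), C♭ (VI), Ddim (vii°).
Shared triads with their functions: B♭ (VI in D minor, V in E♭ minor).

B♭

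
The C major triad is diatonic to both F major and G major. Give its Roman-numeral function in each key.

The scale of F major is F G A B♭ C D E; C is degree 5, and the triad built there (C-E-G) is major, so it is V.
The scale of G major is G A B C D E F♯; C is degree 4, and the triad built there (C-E-G) is major, so it is IV.

V in F major; IV in G major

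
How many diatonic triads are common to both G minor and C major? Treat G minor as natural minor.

Diatonic triads of G minor (natural minor): Gm (i), Adim (ii°), Bb (III), Cm (iv), Dm (v), Eb (VI), F (VII).
Diatonic triads of C major: C (I), Dm (ii), Em (iii), F (IV), G (V), Am (vi), Bdim (vii°).
Matching root and quality in both lists: Dm, F.
That gives 2 common triads.

2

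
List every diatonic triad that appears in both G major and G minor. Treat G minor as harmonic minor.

D, F#dim

Triads in G major: G major (I), A minor (ii), B minor (iii), C major (IV), D major (V), E minor (vi), F# diminished (vii°).
Triads in G minor (harmonic minor): G minor (i), A diminished (ii°), Bb augmented (III+), C minor (iv), D major (V), Eb major (VI), F# diminished (vii°).
Shared triads with their functions: D major (V in G major, V in G minor); F# diminished (vii° in G major, vii° in G minor).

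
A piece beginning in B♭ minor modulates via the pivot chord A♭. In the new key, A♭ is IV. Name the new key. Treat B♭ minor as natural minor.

E♭ major

The numeral IV denotes a major triad on scale degree 4. With A♭ on degree 4, the tonic of the new key is E♭.
Degree 4 carries a major triad in major keys, so the destination is E♭ major.
Check: the diatonic triads of E♭ major are E♭ (I), Fm (ii), Gm (iii), A♭ (IV), B♭ (V), Cm (vi), Ddim (vii°) — A♭ is indeed IV.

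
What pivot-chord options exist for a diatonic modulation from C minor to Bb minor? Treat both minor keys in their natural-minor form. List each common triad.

Triads in C minor (natural minor): Cm (i), Ddim (ii°), Eb (III), Fm (iv), Gm (v), Ab (VI), Bb (VII).
Triads in Bb minor (natural minor): Bbm (i), Cdim (ii°), Db (III), Ebm (iv), Fm (v), Gb (VI), Ab (VII).
Shared triads with their functions: Fm (iv in C minor, v in Bb minor); Ab (VI in C minor, VII in Bb minor).

Fm, Ab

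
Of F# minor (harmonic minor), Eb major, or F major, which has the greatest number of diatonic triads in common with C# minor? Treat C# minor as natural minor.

Triads of C# minor (natural minor): C# minor (i), D# diminished (ii°), E major (III), F# minor (iv), G# minor (v), A major (VI), B major (VII).
F# minor (harmonic minor) shares 1: F#m.
Eb major shares 0: none.
F major shares 0: none.
The most common triads (1) are shared with F# minor.

F# minor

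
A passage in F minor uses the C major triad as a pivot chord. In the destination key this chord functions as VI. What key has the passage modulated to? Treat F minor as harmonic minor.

E minor

The numeral VI denotes a major triad on scale degree 6. With C on degree 6, the tonic of the new key is E.
Degree 6 carries a major triad in minor keys, so the destination is E minor.
Check: the diatonic triads of E minor (natural minor) are Em (i), F#dim (ii°), G (III), Am (iv), Bm (v), C (VI), D (VII) — C major is indeed VI.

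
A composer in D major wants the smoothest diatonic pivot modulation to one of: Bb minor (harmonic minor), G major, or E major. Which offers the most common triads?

Triads of D major: D (I), Em (ii), F#m (iii), G (IV), A (V), Bm (vi), C#dim (vii°).
Bb minor (harmonic minor) shares 0: none.
G major shares 4: D, Em, G, Bm.
E major shares 2: F#m, A.
The most common triads (4) are shared with G major.

G major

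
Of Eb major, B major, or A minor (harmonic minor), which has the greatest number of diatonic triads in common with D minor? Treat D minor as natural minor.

A minor

Triads of D minor (natural minor): D minor (i), E diminished (ii°), F major (III), G minor (iv), A minor (v), Bb major (VI), C major (VII).
Eb major shares 2: Gm, Bb.
B major shares 0: none.
A minor (harmonic minor) shares 3: Dm, F, Am.
The most common triads (3) are shared with A minor.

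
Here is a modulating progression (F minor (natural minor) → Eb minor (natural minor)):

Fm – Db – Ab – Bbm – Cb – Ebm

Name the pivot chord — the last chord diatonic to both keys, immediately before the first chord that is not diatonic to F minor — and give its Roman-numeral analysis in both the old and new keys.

Bbm — iv in F minor, v in Eb minor

Chords diatonic to F minor: Fm, Gdim, Ab, Bbm, Cm, Db, Eb.
Reading the progression, the first chord not in that set is Cb, so the modulation leaves F minor there.
The chord immediately before Cb is Bbm, which is diatonic to both keys: iv in F minor and v in Eb minor.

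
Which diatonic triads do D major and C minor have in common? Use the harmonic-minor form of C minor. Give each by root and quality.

G

Triads in D major: D major (I), E minor (ii), F# minor (iii), G major (IV), A major (V), B minor (vi), C# diminished (vii°).
Triads in C minor (harmonic minor): C minor (i), D diminished (ii°), Eb augmented (III+), F minor (iv), G major (V), Ab major (VI), B diminished (vii°).
Shared triads with their functions: G major (IV in D major, V in C minor).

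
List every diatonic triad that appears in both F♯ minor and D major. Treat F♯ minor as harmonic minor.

F♯m, Bm, D

Triads in F♯ minor (harmonic minor): F♯ minor (i), G♯ diminished (ii°), A augmented (III+), B minor (iv), C♯ major (V), D major (VI), E♯ diminished (vii°).
Triads in D major: D major (I), E minor (ii), F♯ minor (iii), G major (IV), A major (V), B minor (vi), C♯ diminished (vii°).
Shared triads with their functions: F♯ minor (i in F♯ minor, iii in D major); B minor (iv in F♯ minor, vi in D major); D major (VI in F♯ minor, I in D major).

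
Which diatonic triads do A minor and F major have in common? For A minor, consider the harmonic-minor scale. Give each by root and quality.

Triads in A minor (harmonic minor): Am (i), Bdim (ii°), Caug (III+), Dm (iv), E (V), F (VI), G#dim (vii°).
Triads in F major: F (I), Gm (ii), Am (iii), Bb (IV), C (V), Dm (vi), Edim (vii°).
Shared triads with their functions: Am (i in A minor, iii in F major); Dm (iv in A minor, vi in F major); F (VI in A minor, I in F major).

Am, Dm, F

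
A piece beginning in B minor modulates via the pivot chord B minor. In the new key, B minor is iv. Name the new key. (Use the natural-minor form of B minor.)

F♯ minor

The numeral iv denotes a minor triad on scale degree 4. With B on degree 4, the tonic of the new key is F♯.
Degree 4 carries a minor triad in minor keys, so the destination is F♯ minor.
Check: the diatonic triads of F♯ minor (natural minor) are F♯m (i), G♯dim (ii°), A (III), Bm (iv), C♯m (v), D (VI), E (VII) — B minor is indeed iv.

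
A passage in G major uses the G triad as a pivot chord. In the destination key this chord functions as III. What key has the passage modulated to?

The numeral III denotes a major triad on scale degree 3. With G on degree 3, the tonic of the new key is E.
Degree 3 carries a major triad in natural-minor keys, so the destination is E minor.
Check: the diatonic triads of E minor (natural minor) are Em (i), F#dim (ii°), G (III), Am (iv), Bm (v), C (VI), D (VII) — G is indeed III.

E minor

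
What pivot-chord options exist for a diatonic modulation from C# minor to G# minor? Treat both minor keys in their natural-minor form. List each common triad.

C#m, E, G#m, B

Triads in C# minor (natural minor): C#m (i), D#dim (ii°), E (III), F#m (iv), G#m (v), A (VI), B (VII).
Triads in G# minor (natural minor): G#m (i), A#dim (ii°), B (III), C#m (iv), D#m (v), E (VI), F# (VII).
Shared triads with their functions: C#m (i in C# minor, iv in G# minor); E (III in C# minor, VI in G# minor); G#m (v in C# minor, i in G# minor); B (VII in C# minor, III in G# minor).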